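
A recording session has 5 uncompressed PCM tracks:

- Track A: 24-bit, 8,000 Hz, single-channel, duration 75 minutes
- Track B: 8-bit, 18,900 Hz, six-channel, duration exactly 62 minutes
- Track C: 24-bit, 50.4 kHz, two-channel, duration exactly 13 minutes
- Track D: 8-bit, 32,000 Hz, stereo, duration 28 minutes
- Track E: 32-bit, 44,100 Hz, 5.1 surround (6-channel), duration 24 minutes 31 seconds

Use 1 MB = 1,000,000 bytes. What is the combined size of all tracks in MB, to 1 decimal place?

Track A: 75 minutes = 4,500 s; 8,000 × 4,500 × 3 × 1 = 108,000,000 bytes.
Track B: exactly 62 minutes = 3,720 s; 18,900 × 3,720 × 1 × 6 = 421,848,000 bytes.
Track C: exactly 13 minutes = 780 s; 50,400 × 780 × 3 × 2 = 235,872,000 bytes.
Track D: 28 minutes = 1,680 s; 32,000 × 1,680 × 1 × 2 = 107,520,000 bytes.
Track E: 24 minutes 31 seconds = 1,471 s; 44,100 × 1,471 × 4 × 6 = 1,556,906,400 bytes.
Total = 2,430,146,400 bytes = 2430.1 MB.

2430.1 MB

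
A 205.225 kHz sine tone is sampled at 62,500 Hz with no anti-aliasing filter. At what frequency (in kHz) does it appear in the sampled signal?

Nyquist = 62,500/2 = 31,250 Hz; 205,225 Hz exceeds it.
Alias = |205,225 − 3×62,500| = |205,225 − 187,500| = 17,725 Hz = 17.725 kHz.

17.725 kHz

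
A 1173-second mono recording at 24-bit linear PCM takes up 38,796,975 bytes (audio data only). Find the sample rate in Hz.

Bytes = sample_rate × seconds × bytes_per_sample × channels.
sample_rate = 38,796,975 / (1,173 × 3 × 1) = 38,796,975 / 3,519 = 11,025 Hz.

11,025 Hz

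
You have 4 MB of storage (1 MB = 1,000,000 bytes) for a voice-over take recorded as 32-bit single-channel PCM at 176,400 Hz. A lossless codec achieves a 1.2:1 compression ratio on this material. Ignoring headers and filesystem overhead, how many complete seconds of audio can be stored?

6 seconds

Uncompressed byte rate = 176,400 × 4 × 1 = 705,600 bytes/s.
After 1.2:1 compression, effective rate ≈ 588000 bytes/s.
Capacity = 4 × 1,000,000 = 4,000,000 bytes.
4,000,000 / effective rate ≈ 6.8 s → 6 seconds.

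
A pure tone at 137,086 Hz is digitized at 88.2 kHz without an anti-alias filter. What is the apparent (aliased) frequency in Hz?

Nyquist = 88,200/2 = 44,100 Hz; 137,086 Hz exceeds it.
Alias = |137,086 − 2×88,200| = |137,086 − 176,400| = 39,314 Hz.

39,314 Hz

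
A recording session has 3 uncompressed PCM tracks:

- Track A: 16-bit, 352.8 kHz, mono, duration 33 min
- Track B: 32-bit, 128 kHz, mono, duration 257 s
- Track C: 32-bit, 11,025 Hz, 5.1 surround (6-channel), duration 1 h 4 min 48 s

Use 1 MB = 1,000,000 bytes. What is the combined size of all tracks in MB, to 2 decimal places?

Track A: 33 min = 1,980 s; 352,800 × 1,980 × 2 × 1 = 1,397,088,000 bytes.
Track B: 128,000 × 257 × 4 × 1 = 131,584,000 bytes.
Track C: 1 h 4 min 48 s = 3,888 s; 11,025 × 3,888 × 4 × 6 = 1,028,764,800 bytes.
Total = 2,557,436,800 bytes = 2557.44 MB.

2557.44 MB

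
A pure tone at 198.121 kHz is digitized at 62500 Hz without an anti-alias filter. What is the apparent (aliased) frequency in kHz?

Nyquist = 62,500/2 = 31,250 Hz; 198,121 Hz exceeds it.
Alias = |198,121 − 3×62,500| = |198,121 − 187,500| = 10,621 Hz = 10.621 kHz.

10.621 kHz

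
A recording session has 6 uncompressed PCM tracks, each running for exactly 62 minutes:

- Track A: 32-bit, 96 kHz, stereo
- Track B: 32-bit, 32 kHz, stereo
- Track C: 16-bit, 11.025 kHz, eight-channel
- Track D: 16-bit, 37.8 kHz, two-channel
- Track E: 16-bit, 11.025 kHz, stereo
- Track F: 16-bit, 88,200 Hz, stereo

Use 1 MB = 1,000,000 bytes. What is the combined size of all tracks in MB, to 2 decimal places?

6504.42 MB

exactly 62 minutes = 3,720 s.
Track A: 96,000 × 3,720 × 4 × 2 = 2,856,960,000 bytes.
Track B: 32,000 × 3,720 × 4 × 2 = 952,320,000 bytes.
Track C: 11,025 × 3,720 × 2 × 8 = 656,208,000 bytes.
Track D: 37,800 × 3,720 × 2 × 2 = 562,464,000 bytes.
Track E: 11,025 × 3,720 × 2 × 2 = 164,052,000 bytes.
Track F: 88,200 × 3,720 × 2 × 2 = 1,312,416,000 bytes.
Total = 6,504,420,000 bytes = 6504.42 MB.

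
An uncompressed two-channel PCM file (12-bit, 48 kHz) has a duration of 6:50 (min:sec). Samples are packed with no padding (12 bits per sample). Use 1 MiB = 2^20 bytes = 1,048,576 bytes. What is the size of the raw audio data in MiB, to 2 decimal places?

Duration = 6:50 (min:sec) = 410 s.
Bits = 48,000 × 410 × 12 × 2 = 472,320,000 bits = 59,040,000 bytes.
59,040,000 / 1,048,576 = 56.30 MiB.

56.30 MiB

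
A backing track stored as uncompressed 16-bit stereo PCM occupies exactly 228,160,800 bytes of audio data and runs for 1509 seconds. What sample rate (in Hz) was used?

37,800 Hz

Bytes = sample_rate × seconds × bytes_per_sample × channels.
sample_rate = 228,160,800 / (1,509 × 2 × 2) = 228,160,800 / 6,036 = 37,800 Hz.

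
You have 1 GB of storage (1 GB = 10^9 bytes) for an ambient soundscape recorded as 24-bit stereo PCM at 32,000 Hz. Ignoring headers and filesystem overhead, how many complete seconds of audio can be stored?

5,208 seconds

Uncompressed byte rate = 32,000 × 3 × 2 = 192,000 bytes/s.
Capacity = 1 × 1,000,000,000 = 1,000,000,000 bytes.
1,000,000,000 / 192,000 ≈ 5208.33 s → 5,208 seconds.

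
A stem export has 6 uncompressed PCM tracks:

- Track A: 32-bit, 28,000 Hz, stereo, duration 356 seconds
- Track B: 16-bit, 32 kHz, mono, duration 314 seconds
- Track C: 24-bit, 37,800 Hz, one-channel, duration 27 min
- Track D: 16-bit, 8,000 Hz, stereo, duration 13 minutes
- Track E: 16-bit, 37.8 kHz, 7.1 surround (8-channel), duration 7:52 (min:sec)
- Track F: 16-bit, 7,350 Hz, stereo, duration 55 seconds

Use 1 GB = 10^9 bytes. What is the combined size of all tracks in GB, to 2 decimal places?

Track A: 28,000 × 356 × 4 × 2 = 79,744,000 bytes.
Track B: 32,000 × 314 × 2 × 1 = 20,096,000 bytes.
Track C: 27 min = 1,620 s; 37,800 × 1,620 × 3 × 1 = 183,708,000 bytes.
Track D: 13 minutes = 780 s; 8,000 × 780 × 2 × 2 = 24,960,000 bytes.
Track E: 7:52 (min:sec) = 472 s; 37,800 × 472 × 2 × 8 = 285,465,600 bytes.
Track F: 7,350 × 55 × 2 × 2 = 1,617,000 bytes.
Total = 595,590,600 bytes = 0.60 GB.

0.60 GB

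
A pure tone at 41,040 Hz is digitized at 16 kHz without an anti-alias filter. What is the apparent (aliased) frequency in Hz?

6,960 Hz

Nyquist = 16,000/2 = 8,000 Hz; 41,040 Hz exceeds it.
Alias = |41,040 − 3×16,000| = |41,040 − 48,000| = 6,960 Hz.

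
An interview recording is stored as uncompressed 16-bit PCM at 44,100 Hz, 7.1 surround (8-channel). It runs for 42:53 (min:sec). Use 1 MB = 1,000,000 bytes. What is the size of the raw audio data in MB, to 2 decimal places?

1815.51 MB

Duration = 42:53 (min:sec) = 2,573 s.
Bytes = 44,100 samples/s × 2,573 s × 2 bytes/sample × 8 ch = 1,815,508,800 bytes.
1,815,508,800 / 1,000,000 = 1815.51 MB.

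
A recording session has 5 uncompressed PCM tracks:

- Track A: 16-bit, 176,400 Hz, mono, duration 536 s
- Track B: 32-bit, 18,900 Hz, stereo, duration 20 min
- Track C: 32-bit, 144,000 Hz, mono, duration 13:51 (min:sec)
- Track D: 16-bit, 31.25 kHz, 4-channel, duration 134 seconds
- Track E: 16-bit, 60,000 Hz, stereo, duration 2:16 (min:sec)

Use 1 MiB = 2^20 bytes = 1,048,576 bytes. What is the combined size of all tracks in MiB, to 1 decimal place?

Track A: 176,400 × 536 × 2 × 1 = 189,100,800 bytes.
Track B: 20 min = 1,200 s; 18,900 × 1,200 × 4 × 2 = 181,440,000 bytes.
Track C: 13:51 (min:sec) = 831 s; 144,000 × 831 × 4 × 1 = 478,656,000 bytes.
Track D: 31,250 × 134 × 2 × 4 = 33,500,000 bytes.
Track E: 2:16 (min:sec) = 136 s; 60,000 × 136 × 2 × 2 = 32,640,000 bytes.
Total = 915,336,800 bytes = 872.9 MiB.

872.9 MiB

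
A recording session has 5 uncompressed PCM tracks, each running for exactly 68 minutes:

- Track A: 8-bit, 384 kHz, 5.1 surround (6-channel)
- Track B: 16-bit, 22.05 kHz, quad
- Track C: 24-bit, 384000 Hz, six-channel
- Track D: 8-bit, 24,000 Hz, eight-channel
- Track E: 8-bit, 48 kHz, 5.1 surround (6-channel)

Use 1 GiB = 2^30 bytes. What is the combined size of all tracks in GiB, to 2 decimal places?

exactly 68 minutes = 4,080 s.
Track A: 384,000 × 4,080 × 1 × 6 = 9,400,320,000 bytes.
Track B: 22,050 × 4,080 × 2 × 4 = 719,712,000 bytes.
Track C: 384,000 × 4,080 × 3 × 6 = 28,200,960,000 bytes.
Track D: 24,000 × 4,080 × 1 × 8 = 783,360,000 bytes.
Track E: 48,000 × 4,080 × 1 × 6 = 1,175,040,000 bytes.
Total = 40,279,392,000 bytes = 37.51 GiB.

37.51 GiB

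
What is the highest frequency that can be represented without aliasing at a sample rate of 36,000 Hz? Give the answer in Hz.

Nyquist frequency = sample rate / 2 = 36,000 / 2 = 18,000 Hz.

18,000 Hz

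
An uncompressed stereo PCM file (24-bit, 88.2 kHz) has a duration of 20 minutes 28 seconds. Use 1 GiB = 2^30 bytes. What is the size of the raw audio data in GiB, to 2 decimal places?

0.61 GiB

Duration = 20 minutes 28 seconds = 1,228 s.
Bytes = 88,200 samples/s × 1,228 s × 3 bytes/sample × 2 ch = 649,857,600 bytes.
649,857,600 / 1,073,741,824 = 0.61 GiB.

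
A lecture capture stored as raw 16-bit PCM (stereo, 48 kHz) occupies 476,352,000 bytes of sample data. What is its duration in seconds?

2,481 seconds

Byte rate = 48,000 × 2 × 2 = 192,000 bytes/s.
Duration = 476,352,000 / 192,000 = 2,481 s.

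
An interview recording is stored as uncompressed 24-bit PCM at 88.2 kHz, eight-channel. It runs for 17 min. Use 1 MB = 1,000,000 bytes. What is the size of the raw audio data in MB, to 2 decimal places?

2159.14 MB

Duration = 17 min = 1,020 s.
Bytes = 88,200 samples/s × 1,020 s × 3 bytes/sample × 8 ch = 2,159,136,000 bytes.
2,159,136,000 / 1,000,000 = 2159.14 MB.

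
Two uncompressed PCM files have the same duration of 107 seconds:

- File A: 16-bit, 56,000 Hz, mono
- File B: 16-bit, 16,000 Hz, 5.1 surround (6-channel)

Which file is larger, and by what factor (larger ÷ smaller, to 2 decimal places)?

File B, by a factor of 1.71

File A: 56,000 × 2 × 1 = 112,000 bytes/s.
File B: 16,000 × 2 × 6 = 192,000 bytes/s.
File B is larger; ratio = 20,544,000 / 11,984,000 = 1.71.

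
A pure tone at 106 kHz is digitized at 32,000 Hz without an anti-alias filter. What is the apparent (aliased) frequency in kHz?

10 kHz

Nyquist = 32,000/2 = 16,000 Hz; 106,000 Hz exceeds it.
Alias = |106,000 − 3×32,000| = |106,000 − 96,000| = 10,000 Hz = 10 kHz.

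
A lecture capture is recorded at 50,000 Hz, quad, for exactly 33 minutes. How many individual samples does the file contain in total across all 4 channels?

396,000,000 samples

exactly 33 minutes = 1,980 s.
50,000 × 1,980 s × 4 ch = 396,000,000 samples.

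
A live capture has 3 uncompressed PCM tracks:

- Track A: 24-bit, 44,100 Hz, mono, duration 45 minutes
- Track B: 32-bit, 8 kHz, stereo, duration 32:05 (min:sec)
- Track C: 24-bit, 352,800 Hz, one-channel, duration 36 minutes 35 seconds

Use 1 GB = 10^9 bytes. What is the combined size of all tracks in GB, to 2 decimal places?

2.80 GB

Track A: 45 minutes = 2,700 s; 44,100 × 2,700 × 3 × 1 = 357,210,000 bytes.
Track B: 32:05 (min:sec) = 1,925 s; 8,000 × 1,925 × 4 × 2 = 123,200,000 bytes.
Track C: 36 minutes 35 seconds = 2,195 s; 352,800 × 2,195 × 3 × 1 = 2,323,188,000 bytes.
Total = 2,803,598,000 bytes = 2.80 GB.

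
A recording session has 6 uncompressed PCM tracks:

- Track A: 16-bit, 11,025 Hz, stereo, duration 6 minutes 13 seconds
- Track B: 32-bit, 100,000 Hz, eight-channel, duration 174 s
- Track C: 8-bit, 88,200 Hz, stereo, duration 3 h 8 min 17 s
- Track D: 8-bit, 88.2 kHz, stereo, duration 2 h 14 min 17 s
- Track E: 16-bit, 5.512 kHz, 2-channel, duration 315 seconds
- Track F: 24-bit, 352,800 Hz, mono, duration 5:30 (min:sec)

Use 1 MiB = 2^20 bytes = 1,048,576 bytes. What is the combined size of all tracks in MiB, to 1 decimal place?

4142.3 MiB

Track A: 6 minutes 13 seconds = 373 s; 11,025 × 373 × 2 × 2 = 16,449,300 bytes.
Track B: 100,000 × 174 × 4 × 8 = 556,800,000 bytes.
Track C: 3 h 8 min 17 s = 11,297 s; 88,200 × 11,297 × 1 × 2 = 1,992,790,800 bytes.
Track D: 2 h 14 min 17 s = 8,057 s; 88,200 × 8,057 × 1 × 2 = 1,421,254,800 bytes.
Track E: 5,512 × 315 × 2 × 2 = 6,945,120 bytes.
Track F: 5:30 (min:sec) = 330 s; 352,800 × 330 × 3 × 1 = 349,272,000 bytes.
Total = 4,343,512,020 bytes = 4142.3 MiB.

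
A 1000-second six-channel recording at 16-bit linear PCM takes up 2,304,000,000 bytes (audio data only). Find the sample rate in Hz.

Bytes = sample_rate × seconds × bytes_per_sample × channels.
sample_rate = 2,304,000,000 / (1,000 × 2 × 6) = 2,304,000,000 / 12,000 = 192,000 Hz.

192,000 Hz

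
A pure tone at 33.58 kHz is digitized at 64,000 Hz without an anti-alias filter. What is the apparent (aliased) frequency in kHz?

30.42 kHz

Nyquist = 64,000/2 = 32,000 Hz; 33,580 Hz exceeds it.
Alias = |33,580 − 1×64,000| = |33,580 − 64,000| = 30,420 Hz = 30.42 kHz.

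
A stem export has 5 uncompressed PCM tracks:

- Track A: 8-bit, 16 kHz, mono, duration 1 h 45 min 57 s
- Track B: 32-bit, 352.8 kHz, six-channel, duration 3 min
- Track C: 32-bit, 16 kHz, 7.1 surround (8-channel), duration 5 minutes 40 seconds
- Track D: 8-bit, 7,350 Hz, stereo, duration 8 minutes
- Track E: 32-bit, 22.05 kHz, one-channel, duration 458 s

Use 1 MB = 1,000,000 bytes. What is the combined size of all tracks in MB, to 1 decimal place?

1847.3 MB

Track A: 1 h 45 min 57 s = 6,357 s; 16,000 × 6,357 × 1 × 1 = 101,712,000 bytes.
Track B: 3 min = 180 s; 352,800 × 180 × 4 × 6 = 1,524,096,000 bytes.
Track C: 5 minutes 40 seconds = 340 s; 16,000 × 340 × 4 × 8 = 174,080,000 bytes.
Track D: 8 minutes = 480 s; 7,350 × 480 × 1 × 2 = 7,056,000 bytes.
Track E: 22,050 × 458 × 4 × 1 = 40,395,600 bytes.
Total = 1,847,339,600 bytes = 1847.3 MB.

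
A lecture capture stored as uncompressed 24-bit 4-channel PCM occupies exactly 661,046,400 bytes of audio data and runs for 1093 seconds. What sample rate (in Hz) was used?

Bytes = sample_rate × seconds × bytes_per_sample × channels.
sample_rate = 661,046,400 / (1,093 × 3 × 4) = 661,046,400 / 13,116 = 50,400 Hz.

50,400 Hz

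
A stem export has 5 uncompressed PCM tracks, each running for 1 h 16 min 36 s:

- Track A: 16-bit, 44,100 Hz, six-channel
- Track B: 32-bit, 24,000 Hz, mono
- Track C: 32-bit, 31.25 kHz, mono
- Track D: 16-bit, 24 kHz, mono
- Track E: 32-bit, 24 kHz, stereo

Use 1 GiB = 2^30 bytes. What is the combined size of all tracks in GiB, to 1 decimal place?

4.2 GiB

1 h 16 min 36 s = 4,596 s.
Track A: 44,100 × 4,596 × 2 × 6 = 2,432,203,200 bytes.
Track B: 24,000 × 4,596 × 4 × 1 = 441,216,000 bytes.
Track C: 31,250 × 4,596 × 4 × 1 = 574,500,000 bytes.
Track D: 24,000 × 4,596 × 2 × 1 = 220,608,000 bytes.
Track E: 24,000 × 4,596 × 4 × 2 = 882,432,000 bytes.
Total = 4,550,959,200 bytes = 4.2 GiB.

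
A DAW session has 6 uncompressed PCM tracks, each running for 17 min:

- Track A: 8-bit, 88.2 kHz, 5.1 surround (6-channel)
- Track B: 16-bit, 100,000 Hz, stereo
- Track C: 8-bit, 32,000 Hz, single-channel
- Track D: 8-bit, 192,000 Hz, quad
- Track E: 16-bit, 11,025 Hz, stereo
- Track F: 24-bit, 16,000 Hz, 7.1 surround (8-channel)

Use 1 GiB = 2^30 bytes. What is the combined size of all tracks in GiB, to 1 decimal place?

17 min = 1,020 s.
Track A: 88,200 × 1,020 × 1 × 6 = 539,784,000 bytes.
Track B: 100,000 × 1,020 × 2 × 2 = 408,000,000 bytes.
Track C: 32,000 × 1,020 × 1 × 1 = 32,640,000 bytes.
Track D: 192,000 × 1,020 × 1 × 4 = 783,360,000 bytes.
Track E: 11,025 × 1,020 × 2 × 2 = 44,982,000 bytes.
Track F: 16,000 × 1,020 × 3 × 8 = 391,680,000 bytes.
Total = 2,200,446,000 bytes = 2.0 GiB.

2.0 GiB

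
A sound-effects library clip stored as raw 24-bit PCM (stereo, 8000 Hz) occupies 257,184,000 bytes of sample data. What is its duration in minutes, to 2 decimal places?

89.30 minutes

Byte rate = 8,000 × 3 × 2 = 48,000 bytes/s.
Duration = 257,184,000 / 48,000 = 5,358 s.
5,358 s / 60 = 89.30 minutes.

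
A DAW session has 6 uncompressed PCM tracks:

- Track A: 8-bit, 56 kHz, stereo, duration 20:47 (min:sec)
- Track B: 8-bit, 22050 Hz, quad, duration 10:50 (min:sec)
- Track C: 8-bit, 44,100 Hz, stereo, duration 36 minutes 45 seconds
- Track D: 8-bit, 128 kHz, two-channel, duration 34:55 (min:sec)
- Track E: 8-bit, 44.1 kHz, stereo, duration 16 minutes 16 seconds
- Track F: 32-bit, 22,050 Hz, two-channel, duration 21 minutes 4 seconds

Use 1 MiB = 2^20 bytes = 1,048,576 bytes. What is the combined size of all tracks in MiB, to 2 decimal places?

Track A: 20:47 (min:sec) = 1,247 s; 56,000 × 1,247 × 1 × 2 = 139,664,000 bytes.
Track B: 10:50 (min:sec) = 650 s; 22,050 × 650 × 1 × 4 = 57,330,000 bytes.
Track C: 36 minutes 45 seconds = 2,205 s; 44,100 × 2,205 × 1 × 2 = 194,481,000 bytes.
Track D: 34:55 (min:sec) = 2,095 s; 128,000 × 2,095 × 1 × 2 = 536,320,000 bytes.
Track E: 16 minutes 16 seconds = 976 s; 44,100 × 976 × 1 × 2 = 86,083,200 bytes.
Track F: 21 minutes 4 seconds = 1,264 s; 22,050 × 1,264 × 4 × 2 = 222,969,600 bytes.
Total = 1,236,847,800 bytes = 1179.55 MiB.

1179.55 MiB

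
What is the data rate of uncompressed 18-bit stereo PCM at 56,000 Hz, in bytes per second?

252,000 bytes/s

Bit rate = 56,000 × 18 × 2 = 2,016,000 bits/s.
2,016,000 / 8 = 252,000 bytes/s.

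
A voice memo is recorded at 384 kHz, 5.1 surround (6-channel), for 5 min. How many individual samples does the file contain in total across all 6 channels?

5 min = 300 s.
384,000 × 300 s × 6 ch = 691,200,000 samples.

691,200,000 samples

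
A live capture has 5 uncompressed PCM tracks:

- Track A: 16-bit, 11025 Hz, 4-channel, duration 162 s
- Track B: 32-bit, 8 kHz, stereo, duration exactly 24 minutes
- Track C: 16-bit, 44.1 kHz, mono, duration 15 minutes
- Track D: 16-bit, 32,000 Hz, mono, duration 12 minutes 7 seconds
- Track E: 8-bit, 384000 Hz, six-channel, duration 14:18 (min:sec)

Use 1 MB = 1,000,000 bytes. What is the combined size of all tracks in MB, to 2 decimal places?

Track A: 11,025 × 162 × 2 × 4 = 14,288,400 bytes.
Track B: exactly 24 minutes = 1,440 s; 8,000 × 1,440 × 4 × 2 = 92,160,000 bytes.
Track C: 15 minutes = 900 s; 44,100 × 900 × 2 × 1 = 79,380,000 bytes.
Track D: 12 minutes 7 seconds = 727 s; 32,000 × 727 × 2 × 1 = 46,528,000 bytes.
Track E: 14:18 (min:sec) = 858 s; 384,000 × 858 × 1 × 6 = 1,976,832,000 bytes.
Total = 2,209,188,400 bytes = 2209.19 MB.

2209.19 MB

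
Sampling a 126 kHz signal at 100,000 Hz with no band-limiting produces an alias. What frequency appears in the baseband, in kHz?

26 kHz

Nyquist = 100,000/2 = 50,000 Hz; 126,000 Hz exceeds it.
Alias = |126,000 − 1×100,000| = |126,000 − 100,000| = 26,000 Hz = 26 kHz.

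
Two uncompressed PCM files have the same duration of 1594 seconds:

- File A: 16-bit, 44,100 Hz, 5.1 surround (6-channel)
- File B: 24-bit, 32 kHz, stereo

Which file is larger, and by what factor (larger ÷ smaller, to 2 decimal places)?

File A: 44,100 × 2 × 6 = 529,200 bytes/s.
File B: 32,000 × 3 × 2 = 192,000 bytes/s.
File A is larger; ratio = 843,544,800 / 306,048,000 = 2.76.

File A, by a factor of 2.76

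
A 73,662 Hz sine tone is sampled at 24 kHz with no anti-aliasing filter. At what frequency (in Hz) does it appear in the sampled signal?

Nyquist = 24,000/2 = 12,000 Hz; 73,662 Hz exceeds it.
Alias = |73,662 − 3×24,000| = |73,662 − 72,000| = 1,662 Hz.

1,662 Hz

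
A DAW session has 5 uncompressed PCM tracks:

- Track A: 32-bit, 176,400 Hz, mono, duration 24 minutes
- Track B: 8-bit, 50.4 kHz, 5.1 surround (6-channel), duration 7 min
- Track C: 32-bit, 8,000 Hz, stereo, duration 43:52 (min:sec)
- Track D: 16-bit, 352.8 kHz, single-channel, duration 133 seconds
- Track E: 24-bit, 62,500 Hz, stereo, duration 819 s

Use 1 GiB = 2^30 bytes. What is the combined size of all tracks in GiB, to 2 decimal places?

1.59 GiB

Track A: 24 minutes = 1,440 s; 176,400 × 1,440 × 4 × 1 = 1,016,064,000 bytes.
Track B: 7 min = 420 s; 50,400 × 420 × 1 × 6 = 127,008,000 bytes.
Track C: 43:52 (min:sec) = 2,632 s; 8,000 × 2,632 × 4 × 2 = 168,448,000 bytes.
Track D: 352,800 × 133 × 2 × 1 = 93,844,800 bytes.
Track E: 62,500 × 819 × 3 × 2 = 307,125,000 bytes.
Total = 1,712,489,800 bytes = 1.59 GiB.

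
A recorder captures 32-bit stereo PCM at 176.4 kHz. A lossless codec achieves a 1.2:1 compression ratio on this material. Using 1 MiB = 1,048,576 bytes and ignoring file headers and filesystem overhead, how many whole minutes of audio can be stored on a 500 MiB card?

Uncompressed byte rate = 176,400 × 4 × 2 = 1,411,200 bytes/s.
After 1.2:1 compression, effective rate ≈ 1176000 bytes/s.
Capacity = 500 × 1,048,576 = 524,288,000 bytes.
524,288,000 / effective rate ≈ 445.82 s → 7 minutes.

7 minutes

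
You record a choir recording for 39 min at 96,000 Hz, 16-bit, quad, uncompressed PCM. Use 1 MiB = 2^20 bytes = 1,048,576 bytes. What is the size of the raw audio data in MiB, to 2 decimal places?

1713.87 MiB

Duration = 39 min = 2,340 s.
Bytes = 96,000 samples/s × 2,340 s × 2 bytes/sample × 4 ch = 1,797,120,000 bytes.
1,797,120,000 / 1,048,576 = 1713.87 MiB.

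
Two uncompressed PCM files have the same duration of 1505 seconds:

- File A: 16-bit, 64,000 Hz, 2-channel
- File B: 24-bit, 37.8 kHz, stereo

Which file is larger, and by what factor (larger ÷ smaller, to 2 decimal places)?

File A: 64,000 × 2 × 2 = 256,000 bytes/s.
File B: 37,800 × 3 × 2 = 226,800 bytes/s.
File A is larger; ratio = 385,280,000 / 341,334,000 = 1.13.

File A, by a factor of 1.13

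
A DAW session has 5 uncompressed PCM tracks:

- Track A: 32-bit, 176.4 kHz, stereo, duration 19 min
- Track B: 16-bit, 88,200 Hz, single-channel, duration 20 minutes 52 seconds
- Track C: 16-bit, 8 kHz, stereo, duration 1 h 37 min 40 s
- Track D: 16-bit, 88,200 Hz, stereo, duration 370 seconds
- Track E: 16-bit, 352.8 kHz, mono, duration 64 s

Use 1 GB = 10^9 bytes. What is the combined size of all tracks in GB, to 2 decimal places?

Track A: 19 min = 1,140 s; 176,400 × 1,140 × 4 × 2 = 1,608,768,000 bytes.
Track B: 20 minutes 52 seconds = 1,252 s; 88,200 × 1,252 × 2 × 1 = 220,852,800 bytes.
Track C: 1 h 37 min 40 s = 5,860 s; 8,000 × 5,860 × 2 × 2 = 187,520,000 bytes.
Track D: 88,200 × 370 × 2 × 2 = 130,536,000 bytes.
Track E: 352,800 × 64 × 2 × 1 = 45,158,400 bytes.
Total = 2,192,835,200 bytes = 2.19 GB.

2.19 GB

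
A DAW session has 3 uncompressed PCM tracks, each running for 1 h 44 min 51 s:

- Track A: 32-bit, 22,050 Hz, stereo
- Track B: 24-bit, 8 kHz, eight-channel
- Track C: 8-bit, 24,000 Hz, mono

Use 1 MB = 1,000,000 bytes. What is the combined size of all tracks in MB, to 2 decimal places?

1 h 44 min 51 s = 6,291 s.
Track A: 22,050 × 6,291 × 4 × 2 = 1,109,732,400 bytes.
Track B: 8,000 × 6,291 × 3 × 8 = 1,207,872,000 bytes.
Track C: 24,000 × 6,291 × 1 × 1 = 150,984,000 bytes.
Total = 2,468,588,400 bytes = 2468.59 MB.

2468.59 MB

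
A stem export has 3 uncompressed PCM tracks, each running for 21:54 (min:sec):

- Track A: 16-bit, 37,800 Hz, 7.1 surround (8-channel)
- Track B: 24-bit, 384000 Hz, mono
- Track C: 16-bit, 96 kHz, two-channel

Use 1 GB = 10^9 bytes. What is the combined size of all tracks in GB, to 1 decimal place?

21:54 (min:sec) = 1,314 s.
Track A: 37,800 × 1,314 × 2 × 8 = 794,707,200 bytes.
Track B: 384,000 × 1,314 × 3 × 1 = 1,513,728,000 bytes.
Track C: 96,000 × 1,314 × 2 × 2 = 504,576,000 bytes.
Total = 2,813,011,200 bytes = 2.8 GB.

2.8 GB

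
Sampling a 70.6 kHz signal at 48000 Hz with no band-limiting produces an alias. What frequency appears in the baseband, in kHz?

22.6 kHz

Nyquist = 48,000/2 = 24,000 Hz; 70,600 Hz exceeds it.
Alias = |70,600 − 1×48,000| = |70,600 − 48,000| = 22,600 Hz = 22.6 kHz.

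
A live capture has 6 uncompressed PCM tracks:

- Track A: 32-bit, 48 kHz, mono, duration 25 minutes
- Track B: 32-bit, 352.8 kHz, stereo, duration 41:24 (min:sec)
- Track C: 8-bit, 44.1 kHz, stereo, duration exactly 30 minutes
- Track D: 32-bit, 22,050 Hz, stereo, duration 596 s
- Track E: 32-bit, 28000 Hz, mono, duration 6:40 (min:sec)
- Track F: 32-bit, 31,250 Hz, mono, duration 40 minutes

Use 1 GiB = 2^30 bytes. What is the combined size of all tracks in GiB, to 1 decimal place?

7.4 GiB

Track A: 25 minutes = 1,500 s; 48,000 × 1,500 × 4 × 1 = 288,000,000 bytes.
Track B: 41:24 (min:sec) = 2,484 s; 352,800 × 2,484 × 4 × 2 = 7,010,841,600 bytes.
Track C: exactly 30 minutes = 1,800 s; 44,100 × 1,800 × 1 × 2 = 158,760,000 bytes.
Track D: 22,050 × 596 × 4 × 2 = 105,134,400 bytes.
Track E: 6:40 (min:sec) = 400 s; 28,000 × 400 × 4 × 1 = 44,800,000 bytes.
Track F: 40 minutes = 2,400 s; 31,250 × 2,400 × 4 × 1 = 300,000,000 bytes.
Total = 7,907,536,000 bytes = 7.4 GiB.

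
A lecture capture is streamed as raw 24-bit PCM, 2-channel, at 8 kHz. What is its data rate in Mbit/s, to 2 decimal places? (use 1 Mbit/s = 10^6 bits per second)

0.38 Mbit/s

Bit rate = 8,000 × 24 × 2 = 384,000 bits/s.
= 0.38 Mbit/s.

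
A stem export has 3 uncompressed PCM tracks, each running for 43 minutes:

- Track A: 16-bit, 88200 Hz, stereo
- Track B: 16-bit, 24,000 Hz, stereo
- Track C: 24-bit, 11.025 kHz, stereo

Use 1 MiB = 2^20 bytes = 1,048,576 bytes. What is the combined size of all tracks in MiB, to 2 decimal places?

43 minutes = 2,580 s.
Track A: 88,200 × 2,580 × 2 × 2 = 910,224,000 bytes.
Track B: 24,000 × 2,580 × 2 × 2 = 247,680,000 bytes.
Track C: 11,025 × 2,580 × 3 × 2 = 170,667,000 bytes.
Total = 1,328,571,000 bytes = 1267.02 MiB.

1267.02 MiB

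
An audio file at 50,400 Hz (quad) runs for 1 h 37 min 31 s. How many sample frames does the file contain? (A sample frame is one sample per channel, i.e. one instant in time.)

1 h 37 min 31 s = 5,851 s.
50,400 samples/s × 5,851 s = 294,890,400 frames.

294,890,400 sample frames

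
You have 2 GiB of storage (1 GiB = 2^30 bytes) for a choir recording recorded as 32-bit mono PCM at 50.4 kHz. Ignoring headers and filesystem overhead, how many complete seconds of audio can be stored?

Uncompressed byte rate = 50,400 × 4 × 1 = 201,600 bytes/s.
Capacity = 2 × 1,073,741,824 = 2,147,483,648 bytes.
2,147,483,648 / 201,600 ≈ 10652.2 s → 10,652 seconds.

10,652 seconds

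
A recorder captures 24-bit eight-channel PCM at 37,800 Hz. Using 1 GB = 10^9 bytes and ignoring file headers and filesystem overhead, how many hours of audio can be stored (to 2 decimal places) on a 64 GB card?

Uncompressed byte rate = 37,800 × 3 × 8 = 907,200 bytes/s.
Capacity = 64 × 1,000,000,000 = 64,000,000,000 bytes.
64,000,000,000 / 907,200 ≈ 70546.74 s → 19.60 hours.

19.60 hours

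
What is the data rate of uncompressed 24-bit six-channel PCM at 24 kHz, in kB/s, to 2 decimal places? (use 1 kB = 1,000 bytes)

432.00 kB/s

Bit rate = 24,000 × 24 × 6 = 3,456,000 bits/s.
3,456,000 / 8 = 432,000 B/s = 432.00 kB/s.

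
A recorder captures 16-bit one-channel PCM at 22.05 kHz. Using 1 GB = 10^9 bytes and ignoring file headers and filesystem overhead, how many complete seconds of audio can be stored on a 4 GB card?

90,702 seconds

Uncompressed byte rate = 22,050 × 2 × 1 = 44,100 bytes/s.
Capacity = 4 × 1,000,000,000 = 4,000,000,000 bytes.
4,000,000,000 / 44,100 ≈ 90702.95 s → 90,702 seconds.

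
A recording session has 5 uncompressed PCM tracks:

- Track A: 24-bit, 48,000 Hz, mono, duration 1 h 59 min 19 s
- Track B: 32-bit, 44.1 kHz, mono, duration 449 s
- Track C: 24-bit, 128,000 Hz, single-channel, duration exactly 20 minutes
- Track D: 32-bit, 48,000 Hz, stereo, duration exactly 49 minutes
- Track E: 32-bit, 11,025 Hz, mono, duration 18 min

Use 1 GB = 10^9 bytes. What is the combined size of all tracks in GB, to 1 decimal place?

Track A: 1 h 59 min 19 s = 7,159 s; 48,000 × 7,159 × 3 × 1 = 1,030,896,000 bytes.
Track B: 44,100 × 449 × 4 × 1 = 79,203,600 bytes.
Track C: exactly 20 minutes = 1,200 s; 128,000 × 1,200 × 3 × 1 = 460,800,000 bytes.
Track D: exactly 49 minutes = 2,940 s; 48,000 × 2,940 × 4 × 2 = 1,128,960,000 bytes.
Track E: 18 min = 1,080 s; 11,025 × 1,080 × 4 × 1 = 47,628,000 bytes.
Total = 2,747,487,600 bytes = 2.7 GB.

2.7 GB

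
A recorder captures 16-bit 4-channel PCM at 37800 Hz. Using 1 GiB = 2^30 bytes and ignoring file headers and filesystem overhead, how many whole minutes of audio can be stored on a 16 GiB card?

946 minutes

Uncompressed byte rate = 37,800 × 2 × 4 = 302,400 bytes/s.
Capacity = 16 × 1,073,741,824 = 17,179,869,184 bytes.
17,179,869,184 / 302,400 ≈ 56811.74 s → 946 minutes.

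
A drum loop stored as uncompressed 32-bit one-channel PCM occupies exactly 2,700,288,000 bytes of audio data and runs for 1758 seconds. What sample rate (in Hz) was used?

384,000 Hz

Bytes = sample_rate × seconds × bytes_per_sample × channels.
sample_rate = 2,700,288,000 / (1,758 × 4 × 1) = 2,700,288,000 / 7,032 = 384,000 Hz.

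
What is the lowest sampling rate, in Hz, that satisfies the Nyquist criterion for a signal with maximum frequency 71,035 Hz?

142,070 Hz

Minimum sample rate = 2 × 71,035 Hz = 142,070 Hz.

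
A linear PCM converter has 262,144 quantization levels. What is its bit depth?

18 bits

log2(262,144) = 18.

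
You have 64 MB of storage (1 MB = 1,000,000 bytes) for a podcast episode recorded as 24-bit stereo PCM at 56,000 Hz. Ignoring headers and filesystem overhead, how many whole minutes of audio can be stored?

3 minutes

Uncompressed byte rate = 56,000 × 3 × 2 = 336,000 bytes/s.
Capacity = 64 × 1,000,000 = 64,000,000 bytes.
64,000,000 / 336,000 ≈ 190.48 s → 3 minutes.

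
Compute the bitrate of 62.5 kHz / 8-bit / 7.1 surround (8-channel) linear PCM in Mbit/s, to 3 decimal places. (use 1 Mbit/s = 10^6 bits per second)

Bit rate = 62,500 × 8 × 8 = 4,000,000 bits/s.
= 4.000 Mbit/s.

4.000 Mbit/s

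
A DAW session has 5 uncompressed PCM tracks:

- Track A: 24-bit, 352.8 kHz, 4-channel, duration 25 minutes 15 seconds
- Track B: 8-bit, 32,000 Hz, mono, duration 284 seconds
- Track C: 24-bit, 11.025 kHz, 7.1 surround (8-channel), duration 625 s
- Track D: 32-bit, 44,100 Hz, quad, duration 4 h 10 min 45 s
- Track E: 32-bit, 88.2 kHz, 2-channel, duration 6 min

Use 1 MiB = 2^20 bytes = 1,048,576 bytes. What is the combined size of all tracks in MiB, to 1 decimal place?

Track A: 25 minutes 15 seconds = 1,515 s; 352,800 × 1,515 × 3 × 4 = 6,413,904,000 bytes.
Track B: 32,000 × 284 × 1 × 1 = 9,088,000 bytes.
Track C: 11,025 × 625 × 3 × 8 = 165,375,000 bytes.
Track D: 4 h 10 min 45 s = 15,045 s; 44,100 × 15,045 × 4 × 4 = 10,615,752,000 bytes.
Track E: 6 min = 360 s; 88,200 × 360 × 4 × 2 = 254,016,000 bytes.
Total = 17,458,135,000 bytes = 16649.4 MiB.

16649.4 MiB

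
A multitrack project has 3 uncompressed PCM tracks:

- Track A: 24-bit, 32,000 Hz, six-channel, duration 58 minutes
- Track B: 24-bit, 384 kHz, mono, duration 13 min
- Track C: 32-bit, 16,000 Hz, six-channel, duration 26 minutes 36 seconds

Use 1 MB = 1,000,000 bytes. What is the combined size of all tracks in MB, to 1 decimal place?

Track A: 58 minutes = 3,480 s; 32,000 × 3,480 × 3 × 6 = 2,004,480,000 bytes.
Track B: 13 min = 780 s; 384,000 × 780 × 3 × 1 = 898,560,000 bytes.
Track C: 26 minutes 36 seconds = 1,596 s; 16,000 × 1,596 × 4 × 6 = 612,864,000 bytes.
Total = 3,515,904,000 bytes = 3515.9 MB.

3515.9 MB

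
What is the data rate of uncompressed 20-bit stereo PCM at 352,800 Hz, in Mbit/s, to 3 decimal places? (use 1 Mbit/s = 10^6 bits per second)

14.112 Mbit/s

Bit rate = 352,800 × 20 × 2 = 14,112,000 bits/s.
= 14.112 Mbit/s.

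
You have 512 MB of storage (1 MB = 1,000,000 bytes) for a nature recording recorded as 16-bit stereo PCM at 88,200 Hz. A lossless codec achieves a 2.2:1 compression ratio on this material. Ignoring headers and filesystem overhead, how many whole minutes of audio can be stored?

53 minutes

Uncompressed byte rate = 88,200 × 2 × 2 = 352,800 bytes/s.
After 2.2:1 compression, effective rate ≈ 160363.64 bytes/s.
Capacity = 512 × 1,000,000 = 512,000,000 bytes.
512,000,000 / effective rate ≈ 3192.74 s → 53 minutes.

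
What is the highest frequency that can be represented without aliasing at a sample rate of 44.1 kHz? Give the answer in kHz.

Nyquist frequency = sample rate / 2 = 44,100 / 2 = 22.05 kHz.

22.05 kHz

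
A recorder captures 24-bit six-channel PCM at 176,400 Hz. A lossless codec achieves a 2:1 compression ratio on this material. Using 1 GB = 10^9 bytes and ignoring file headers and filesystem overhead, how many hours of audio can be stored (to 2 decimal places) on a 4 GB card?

0.70 hours

Uncompressed byte rate = 176,400 × 3 × 6 = 3,175,200 bytes/s.
After 2:1 compression, effective rate ≈ 1587600 bytes/s.
Capacity = 4 × 1,000,000,000 = 4,000,000,000 bytes.
4,000,000,000 / effective rate ≈ 2519.53 s → 0.70 hours.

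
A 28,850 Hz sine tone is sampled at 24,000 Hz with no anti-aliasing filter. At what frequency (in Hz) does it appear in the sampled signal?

Nyquist = 24,000/2 = 12,000 Hz; 28,850 Hz exceeds it.
Alias = |28,850 − 1×24,000| = |28,850 − 24,000| = 4,850 Hz.

4,850 Hz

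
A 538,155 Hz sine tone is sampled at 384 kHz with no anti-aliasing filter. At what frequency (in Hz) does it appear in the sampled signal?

154,155 Hz

Nyquist = 384,000/2 = 192,000 Hz; 538,155 Hz exceeds it.
Alias = |538,155 − 1×384,000| = |538,155 − 384,000| = 154,155 Hz.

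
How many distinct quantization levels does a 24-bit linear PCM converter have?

2^24 = 16,777,216.

16,777,216 levels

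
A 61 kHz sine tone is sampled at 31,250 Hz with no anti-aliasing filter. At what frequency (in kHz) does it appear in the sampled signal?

1.5 kHz

Nyquist = 31,250/2 = 15,625 Hz; 61,000 Hz exceeds it.
Alias = |61,000 − 2×31,250| = |61,000 − 62,500| = 1,500 Hz = 1.5 kHz.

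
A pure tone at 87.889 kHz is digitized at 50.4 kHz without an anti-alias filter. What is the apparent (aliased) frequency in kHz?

12.911 kHz

Nyquist = 50,400/2 = 25,200 Hz; 87,889 Hz exceeds it.
Alias = |87,889 − 2×50,400| = |87,889 − 100,800| = 12,911 Hz = 12.911 kHz.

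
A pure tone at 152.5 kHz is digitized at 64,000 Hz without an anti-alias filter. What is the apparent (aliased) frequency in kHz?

24.5 kHz

Nyquist = 64,000/2 = 32,000 Hz; 152,500 Hz exceeds it.
Alias = |152,500 − 2×64,000| = |152,500 − 128,000| = 24,500 Hz = 24.5 kHz.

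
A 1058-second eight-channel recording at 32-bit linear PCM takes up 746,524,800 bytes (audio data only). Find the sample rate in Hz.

22,050 Hz

Bytes = sample_rate × seconds × bytes_per_sample × channels.
sample_rate = 746,524,800 / (1,058 × 4 × 8) = 746,524,800 / 33,856 = 22,050 Hz.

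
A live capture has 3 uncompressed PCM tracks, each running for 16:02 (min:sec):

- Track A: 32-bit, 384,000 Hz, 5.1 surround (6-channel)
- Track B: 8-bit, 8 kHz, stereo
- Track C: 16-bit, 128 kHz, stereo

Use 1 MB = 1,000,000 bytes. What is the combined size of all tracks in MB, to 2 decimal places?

16:02 (min:sec) = 962 s.
Track A: 384,000 × 962 × 4 × 6 = 8,865,792,000 bytes.
Track B: 8,000 × 962 × 1 × 2 = 15,392,000 bytes.
Track C: 128,000 × 962 × 2 × 2 = 492,544,000 bytes.
Total = 9,373,728,000 bytes = 9373.73 MB.

9373.73 MB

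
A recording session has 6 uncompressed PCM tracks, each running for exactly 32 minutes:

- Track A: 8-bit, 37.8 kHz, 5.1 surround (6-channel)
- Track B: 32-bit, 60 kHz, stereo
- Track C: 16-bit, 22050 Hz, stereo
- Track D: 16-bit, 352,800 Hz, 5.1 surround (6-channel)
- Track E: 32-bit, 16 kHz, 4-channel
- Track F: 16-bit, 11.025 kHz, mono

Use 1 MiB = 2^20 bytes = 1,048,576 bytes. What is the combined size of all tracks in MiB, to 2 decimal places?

exactly 32 minutes = 1,920 s.
Track A: 37,800 × 1,920 × 1 × 6 = 435,456,000 bytes.
Track B: 60,000 × 1,920 × 4 × 2 = 921,600,000 bytes.
Track C: 22,050 × 1,920 × 2 × 2 = 169,344,000 bytes.
Track D: 352,800 × 1,920 × 2 × 6 = 8,128,512,000 bytes.
Track E: 16,000 × 1,920 × 4 × 4 = 491,520,000 bytes.
Track F: 11,025 × 1,920 × 2 × 1 = 42,336,000 bytes.
Total = 10,188,768,000 bytes = 9716.77 MiB.

9716.77 MiB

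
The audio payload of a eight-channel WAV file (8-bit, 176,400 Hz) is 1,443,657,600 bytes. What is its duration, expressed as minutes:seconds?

Byte rate = 176,400 × 1 × 8 = 1,411,200 bytes/s.
Duration = 1,443,657,600 / 1,411,200 = 1,023 s.
1,023 s = 17:03.

17:03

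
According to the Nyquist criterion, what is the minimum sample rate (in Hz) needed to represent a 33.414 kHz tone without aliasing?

Minimum sample rate = 2 × 33,414 Hz = 66,828 Hz.

66,828 Hz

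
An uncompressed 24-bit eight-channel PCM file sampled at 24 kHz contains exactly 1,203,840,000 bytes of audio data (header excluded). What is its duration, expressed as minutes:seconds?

34:50

Byte rate = 24,000 × 3 × 8 = 576,000 bytes/s.
Duration = 1,203,840,000 / 576,000 = 2,090 s.
2,090 s = 34:50.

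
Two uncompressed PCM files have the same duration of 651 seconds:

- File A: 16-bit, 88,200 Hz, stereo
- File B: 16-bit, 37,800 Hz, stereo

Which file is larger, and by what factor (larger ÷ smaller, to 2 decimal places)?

File A, by a factor of 2.33

File A: 88,200 × 2 × 2 = 352,800 bytes/s.
File B: 37,800 × 2 × 2 = 151,200 bytes/s.
File A is larger; ratio = 229,672,800 / 98,431,200 = 2.33.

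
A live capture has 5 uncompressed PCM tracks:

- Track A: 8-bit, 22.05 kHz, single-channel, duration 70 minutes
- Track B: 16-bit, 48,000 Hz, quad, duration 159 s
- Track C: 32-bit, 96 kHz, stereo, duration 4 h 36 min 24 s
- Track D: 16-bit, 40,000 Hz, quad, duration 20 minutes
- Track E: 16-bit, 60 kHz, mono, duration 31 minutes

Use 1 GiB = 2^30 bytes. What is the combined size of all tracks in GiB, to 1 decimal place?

Track A: 70 minutes = 4,200 s; 22,050 × 4,200 × 1 × 1 = 92,610,000 bytes.
Track B: 48,000 × 159 × 2 × 4 = 61,056,000 bytes.
Track C: 4 h 36 min 24 s = 16,584 s; 96,000 × 16,584 × 4 × 2 = 12,736,512,000 bytes.
Track D: 20 minutes = 1,200 s; 40,000 × 1,200 × 2 × 4 = 384,000,000 bytes.
Track E: 31 minutes = 1,860 s; 60,000 × 1,860 × 2 × 1 = 223,200,000 bytes.
Total = 13,497,378,000 bytes = 12.6 GiB.

12.6 GiB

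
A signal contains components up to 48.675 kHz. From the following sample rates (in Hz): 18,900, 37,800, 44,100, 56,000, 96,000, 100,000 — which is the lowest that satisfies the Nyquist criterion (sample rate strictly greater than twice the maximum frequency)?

100,000 Hz

Need sample rate > 2 × 48,675 = 97,350 Hz.
Lowest listed rate above 97,350 Hz is 100,000 Hz.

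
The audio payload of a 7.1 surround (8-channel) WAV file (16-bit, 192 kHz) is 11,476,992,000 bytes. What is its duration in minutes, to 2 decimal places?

62.27 minutes

Byte rate = 192,000 × 2 × 8 = 3,072,000 bytes/s.
Duration = 11,476,992,000 / 3,072,000 = 3,736 s.
3,736 s / 60 = 62.27 minutes.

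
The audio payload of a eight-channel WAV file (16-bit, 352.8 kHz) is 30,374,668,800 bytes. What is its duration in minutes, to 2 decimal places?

89.68 minutes

Byte rate = 352,800 × 2 × 8 = 5,644,800 bytes/s.
Duration = 30,374,668,800 / 5,644,800 = 5,381 s.
5,381 s / 60 = 89.68 minutes.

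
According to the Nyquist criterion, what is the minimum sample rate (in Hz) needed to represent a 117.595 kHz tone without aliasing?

Minimum sample rate = 2 × 117,595 Hz = 235,190 Hz.

235,190 Hz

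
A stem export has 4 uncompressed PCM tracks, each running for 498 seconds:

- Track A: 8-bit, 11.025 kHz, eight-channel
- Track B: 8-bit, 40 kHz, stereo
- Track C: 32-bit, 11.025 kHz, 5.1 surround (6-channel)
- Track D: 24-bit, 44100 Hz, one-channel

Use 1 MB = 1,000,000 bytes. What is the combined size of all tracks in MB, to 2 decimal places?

281.42 MB

Track A: 11,025 × 498 × 1 × 8 = 43,923,600 bytes.
Track B: 40,000 × 498 × 1 × 2 = 39,840,000 bytes.
Track C: 11,025 × 498 × 4 × 6 = 131,770,800 bytes.
Track D: 44,100 × 498 × 3 × 1 = 65,885,400 bytes.
Total = 281,419,800 bytes = 281.42 MB.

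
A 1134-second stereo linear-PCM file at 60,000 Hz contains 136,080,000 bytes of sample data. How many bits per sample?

Bytes per sample = 136,080,000 / (60,000 × 1,134 × 2) = 136,080,000 / 136,080,000 = 1.
Bit depth = 1 × 8 = 8 bits.

8 bits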